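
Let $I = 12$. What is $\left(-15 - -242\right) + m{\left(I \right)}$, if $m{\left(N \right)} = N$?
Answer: $239$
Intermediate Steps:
$\left(-15 - -242\right) + m{\left(I \right)} = \left(-15 - -242\right) + 12 = \left(-15 + 242\right) + 12 = 227 + 12 = 239$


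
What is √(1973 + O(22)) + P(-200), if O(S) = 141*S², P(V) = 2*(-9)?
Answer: -18 + 7*√1433 ≈ 246.98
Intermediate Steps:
P(V) = -18
√(1973 + O(22)) + P(-200) = √(1973 + 141*22²) - 18 = √(1973 + 141*484) - 18 = √(1973 + 68244) - 18 = √70217 - 18 = 7*√1433 - 18 = -18 + 7*√1433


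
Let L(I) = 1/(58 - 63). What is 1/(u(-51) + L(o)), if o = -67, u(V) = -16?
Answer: -5/81 ≈ -0.061728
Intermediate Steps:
L(I) = -⅕ (L(I) = 1/(-5) = -⅕)
1/(u(-51) + L(o)) = 1/(-16 - ⅕) = 1/(-81/5) = -5/81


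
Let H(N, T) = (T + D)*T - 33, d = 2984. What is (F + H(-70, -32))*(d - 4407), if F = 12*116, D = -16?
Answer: -4119585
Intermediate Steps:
F = 1392
H(N, T) = -33 + T*(-16 + T) (H(N, T) = (T - 16)*T - 33 = (-16 + T)*T - 33 = T*(-16 + T) - 33 = -33 + T*(-16 + T))
(F + H(-70, -32))*(d - 4407) = (1392 + (-33 + (-32)² - 16*(-32)))*(2984 - 4407) = (1392 + (-33 + 1024 + 512))*(-1423) = (1392 + 1503)*(-1423) = 2895*(-1423) = -4119585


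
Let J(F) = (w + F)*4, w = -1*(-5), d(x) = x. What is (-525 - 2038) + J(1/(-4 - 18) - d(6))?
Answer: -28239/11 ≈ -2567.2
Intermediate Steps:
w = 5
J(F) = 20 + 4*F (J(F) = (5 + F)*4 = 20 + 4*F)
(-525 - 2038) + J(1/(-4 - 18) - d(6)) = (-525 - 2038) + (20 + 4*(1/(-4 - 18) - 1*6)) = -2563 + (20 + 4*(1/(-22) - 6)) = -2563 + (20 + 4*(-1/22 - 6)) = -2563 + (20 + 4*(-133/22)) = -2563 + (20 - 266/11) = -2563 - 46/11 = -28239/11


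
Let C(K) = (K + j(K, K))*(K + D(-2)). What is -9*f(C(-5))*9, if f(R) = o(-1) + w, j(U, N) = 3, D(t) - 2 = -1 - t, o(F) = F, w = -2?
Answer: 243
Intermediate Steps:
D(t) = 1 - t (D(t) = 2 + (-1 - t) = 1 - t)
C(K) = (3 + K)² (C(K) = (K + 3)*(K + (1 - 1*(-2))) = (3 + K)*(K + (1 + 2)) = (3 + K)*(K + 3) = (3 + K)*(3 + K) = (3 + K)²)
f(R) = -3 (f(R) = -1 - 2 = -3)
-9*f(C(-5))*9 = -9*(-3)*9 = 27*9 = 243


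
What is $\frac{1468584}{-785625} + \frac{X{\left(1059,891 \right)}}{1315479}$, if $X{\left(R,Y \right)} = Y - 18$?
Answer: $- \frac{214578395679}{114830354375} \approx -1.8687$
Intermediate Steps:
$X{\left(R,Y \right)} = -18 + Y$ ($X{\left(R,Y \right)} = Y - 18 = -18 + Y$)
$\frac{1468584}{-785625} + \frac{X{\left(1059,891 \right)}}{1315479} = \frac{1468584}{-785625} + \frac{-18 + 891}{1315479} = 1468584 \left(- \frac{1}{785625}\right) + 873 \cdot \frac{1}{1315479} = - \frac{489528}{261875} + \frac{291}{438493} = - \frac{214578395679}{114830354375}$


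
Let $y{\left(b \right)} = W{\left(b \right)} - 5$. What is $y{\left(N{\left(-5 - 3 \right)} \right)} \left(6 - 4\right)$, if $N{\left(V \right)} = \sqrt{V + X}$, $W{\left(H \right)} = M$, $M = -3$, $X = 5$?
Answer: $-16$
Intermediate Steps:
$W{\left(H \right)} = -3$
$N{\left(V \right)} = \sqrt{5 + V}$ ($N{\left(V \right)} = \sqrt{V + 5} = \sqrt{5 + V}$)
$y{\left(b \right)} = -8$ ($y{\left(b \right)} = -3 - 5 = -8$)
$y{\left(N{\left(-5 - 3 \right)} \right)} \left(6 - 4\right) = - 8 \left(6 - 4\right) = \left(-8\right) 2 = -16$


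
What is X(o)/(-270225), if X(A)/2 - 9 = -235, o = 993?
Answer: 452/270225 ≈ 0.0016727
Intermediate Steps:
X(A) = -452 (X(A) = 18 + 2*(-235) = 18 - 470 = -452)
X(o)/(-270225) = -452/(-270225) = -452*(-1/270225) = 452/270225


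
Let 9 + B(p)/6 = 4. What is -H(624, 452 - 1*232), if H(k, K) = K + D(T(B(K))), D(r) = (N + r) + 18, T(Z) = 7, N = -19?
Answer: -226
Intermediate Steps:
B(p) = -30 (B(p) = -54 + 6*4 = -54 + 24 = -30)
D(r) = -1 + r (D(r) = (-19 + r) + 18 = -1 + r)
H(k, K) = 6 + K (H(k, K) = K + (-1 + 7) = K + 6 = 6 + K)
-H(624, 452 - 1*232) = -(6 + (452 - 1*232)) = -(6 + (452 - 232)) = -(6 + 220) = -1*226 = -226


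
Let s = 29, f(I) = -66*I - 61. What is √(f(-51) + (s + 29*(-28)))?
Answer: √2522 ≈ 50.220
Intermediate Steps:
f(I) = -61 - 66*I
√(f(-51) + (s + 29*(-28))) = √((-61 - 66*(-51)) + (29 + 29*(-28))) = √((-61 + 3366) + (29 - 812)) = √(3305 - 783) = √2522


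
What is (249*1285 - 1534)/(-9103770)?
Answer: -318431/9103770 ≈ -0.034978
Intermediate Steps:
(249*1285 - 1534)/(-9103770) = (319965 - 1534)*(-1/9103770) = 318431*(-1/9103770) = -318431/9103770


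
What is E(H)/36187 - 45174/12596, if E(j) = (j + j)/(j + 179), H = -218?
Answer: -31874129063/8888323314 ≈ -3.5861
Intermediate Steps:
E(j) = 2*j/(179 + j) (E(j) = (2*j)/(179 + j) = 2*j/(179 + j))
E(H)/36187 - 45174/12596 = (2*(-218)/(179 - 218))/36187 - 45174/12596 = (2*(-218)/(-39))*(1/36187) - 45174*1/12596 = (2*(-218)*(-1/39))*(1/36187) - 22587/6298 = (436/39)*(1/36187) - 22587/6298 = 436/1411293 - 22587/6298 = -31874129063/8888323314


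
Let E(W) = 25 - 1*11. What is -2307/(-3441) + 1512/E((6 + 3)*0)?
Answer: 124645/1147 ≈ 108.67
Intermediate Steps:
E(W) = 14 (E(W) = 25 - 11 = 14)
-2307/(-3441) + 1512/E((6 + 3)*0) = -2307/(-3441) + 1512/14 = -2307*(-1/3441) + 1512*(1/14) = 769/1147 + 108 = 124645/1147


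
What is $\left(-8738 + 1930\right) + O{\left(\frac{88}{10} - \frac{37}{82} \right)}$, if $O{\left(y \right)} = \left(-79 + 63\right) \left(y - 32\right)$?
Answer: $- \frac{1318064}{205} \approx -6429.6$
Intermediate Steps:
$O{\left(y \right)} = 512 - 16 y$ ($O{\left(y \right)} = - 16 \left(-32 + y\right) = 512 - 16 y$)
$\left(-8738 + 1930\right) + O{\left(\frac{88}{10} - \frac{37}{82} \right)} = \left(-8738 + 1930\right) + \left(512 - 16 \left(\frac{88}{10} - \frac{37}{82}\right)\right) = -6808 + \left(512 - 16 \left(88 \cdot \frac{1}{10} - \frac{37}{82}\right)\right) = -6808 + \left(512 - 16 \left(\frac{44}{5} - \frac{37}{82}\right)\right) = -6808 + \left(512 - \frac{27384}{205}\right) = -6808 + \frac{77576}{205} = - \frac{1318064}{205}$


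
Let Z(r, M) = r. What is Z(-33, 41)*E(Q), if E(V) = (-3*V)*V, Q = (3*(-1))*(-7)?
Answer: 43659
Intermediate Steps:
Q = 21 (Q = -3*(-7) = 21)
E(V) = -3*V²
Z(-33, 41)*E(Q) = -(-99)*21² = -(-99)*441 = -33*(-1323) = 43659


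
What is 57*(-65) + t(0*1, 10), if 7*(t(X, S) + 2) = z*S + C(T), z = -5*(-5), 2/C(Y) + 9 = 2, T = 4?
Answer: -179895/49 ≈ -3671.3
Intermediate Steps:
C(Y) = -2/7 (C(Y) = 2/(-9 + 2) = 2/(-7) = 2*(-1/7) = -2/7)
z = 25
t(X, S) = -100/49 + 25*S/7 (t(X, S) = -2 + (25*S - 2/7)/7 = -2 + (-2/7 + 25*S)/7 = -2 + (-2/49 + 25*S/7) = -100/49 + 25*S/7)
57*(-65) + t(0*1, 10) = 57*(-65) + (-100/49 + (25/7)*10) = -3705 + (-100/49 + 250/7) = -3705 + 1650/49 = -179895/49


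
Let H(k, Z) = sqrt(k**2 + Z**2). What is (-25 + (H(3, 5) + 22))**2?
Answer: (3 - sqrt(34))**2 ≈ 8.0143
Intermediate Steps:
H(k, Z) = sqrt(Z**2 + k**2)
(-25 + (H(3, 5) + 22))**2 = (-25 + (sqrt(5**2 + 3**2) + 22))**2 = (-25 + (sqrt(25 + 9) + 22))**2 = (-25 + (sqrt(34) + 22))**2 = (-25 + (22 + sqrt(34)))**2 = (-3 + sqrt(34))**2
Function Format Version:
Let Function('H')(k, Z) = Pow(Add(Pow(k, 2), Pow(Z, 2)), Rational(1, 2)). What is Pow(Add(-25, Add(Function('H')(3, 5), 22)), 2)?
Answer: Pow(Add(3, Mul(-1, Pow(34, Rational(1, 2)))), 2) ≈ 8.0143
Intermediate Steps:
Function('H')(k, Z) = Pow(Add(Pow(Z, 2), Pow(k, 2)), Rational(1, 2))
Pow(Add(-25, Add(Function('H')(3, 5), 22)), 2) = Pow(Add(-25, Add(Pow(Add(Pow(5, 2), Pow(3, 2)), Rational(1, 2)), 22)), 2) = Pow(Add(-25, Add(Pow(Add(25, 9), Rational(1, 2)), 22)), 2) = Pow(Add(-25, Add(Pow(34, Rational(1, 2)), 22)), 2) = Pow(Add(-25, Add(22, Pow(34, Rational(1, 2)))), 2) = Pow(Add(-3, Pow(34, Rational(1, 2))), 2)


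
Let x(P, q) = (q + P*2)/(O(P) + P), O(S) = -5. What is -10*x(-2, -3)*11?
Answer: -110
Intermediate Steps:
x(P, q) = (q + 2*P)/(-5 + P) (x(P, q) = (q + P*2)/(-5 + P) = (q + 2*P)/(-5 + P))
-10*x(-2, -3)*11 = -10*(-3 + 2*(-2))/(-5 - 2)*11 = -10*(-3 - 4)/(-7)*11 = -(-10)*(-7)/7*11 = -10*1*11 = -10*11 = -110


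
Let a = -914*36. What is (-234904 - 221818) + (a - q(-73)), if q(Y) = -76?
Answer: -489550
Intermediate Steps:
a = -32904
(-234904 - 221818) + (a - q(-73)) = (-234904 - 221818) + (-32904 - 1*(-76)) = -456722 + (-32904 + 76) = -456722 - 32828 = -489550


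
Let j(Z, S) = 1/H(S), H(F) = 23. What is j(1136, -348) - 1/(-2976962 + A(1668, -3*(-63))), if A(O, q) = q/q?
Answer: 2976984/68470103 ≈ 0.043479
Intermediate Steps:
A(O, q) = 1
j(Z, S) = 1/23
j(1136, -348) - 1/(-2976962 + A(1668, -3*(-63))) = 1/23 - 1/(-2976962 + 1) = 1/23 - 1/(-2976961) = 1/23 - 1*(-1/2976961) = 1/23 + 1/2976961 = 2976984/68470103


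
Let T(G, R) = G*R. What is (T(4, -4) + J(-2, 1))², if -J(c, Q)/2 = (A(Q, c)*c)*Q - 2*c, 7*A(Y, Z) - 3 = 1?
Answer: 23104/49 ≈ 471.51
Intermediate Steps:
A(Y, Z) = 4/7 (A(Y, Z) = 3/7 + (⅐)*1 = 3/7 + ⅐ = 4/7)
J(c, Q) = 4*c - 8*Q*c/7 (J(c, Q) = -2*((4*c/7)*Q - 2*c) = -2*(4*Q*c/7 - 2*c) = -2*(-2*c + 4*Q*c/7) = 4*c - 8*Q*c/7)
(T(4, -4) + J(-2, 1))² = (4*(-4) + (4/7)*(-2)*(7 - 2*1))² = (-16 + (4/7)*(-2)*(7 - 2))² = (-16 + (4/7)*(-2)*5)² = (-16 - 40/7)² = (-152/7)² = 23104/49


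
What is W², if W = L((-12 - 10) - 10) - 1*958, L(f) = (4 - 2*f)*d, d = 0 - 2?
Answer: 1196836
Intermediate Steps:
d = -2
L(f) = -8 + 4*f (L(f) = (4 - 2*f)*(-2) = -8 + 4*f)
W = -1094 (W = (-8 + 4*((-12 - 10) - 10)) - 1*958 = (-8 + 4*(-22 - 10)) - 958 = (-8 + 4*(-32)) - 958 = (-8 - 128) - 958 = -136 - 958 = -1094)
W² = (-1094)² = 1196836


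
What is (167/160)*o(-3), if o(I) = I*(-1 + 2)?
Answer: -501/160 ≈ -3.1312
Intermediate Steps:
o(I) = I (o(I) = I*1 = I)
(167/160)*o(-3) = (167/160)*(-3) = -501/160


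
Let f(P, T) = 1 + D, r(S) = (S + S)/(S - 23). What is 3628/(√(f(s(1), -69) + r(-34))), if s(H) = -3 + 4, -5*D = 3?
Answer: 1814*√129390/227 ≈ 2874.5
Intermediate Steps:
D = -⅗ (D = -⅕*3 = -⅗ ≈ -0.60000)
s(H) = 1
r(S) = 2*S/(-23 + S) (r(S) = (2*S)/(-23 + S) = 2*S/(-23 + S))
f(P, T) = ⅖ (f(P, T) = 1 - ⅗ = ⅖)
3628/(√(f(s(1), -69) + r(-34))) = 3628/(√(⅖ + 2*(-34)/(-23 - 34))) = 3628/(√(⅖ + 2*(-34)/(-57))) = 3628/(√(⅖ + 2*(-34)*(-1/57))) = 3628/(√(⅖ + 68/57)) = 3628/(√(454/285)) = 3628/((√129390/285)) = 3628*(√129390/454) = 1814*√129390/227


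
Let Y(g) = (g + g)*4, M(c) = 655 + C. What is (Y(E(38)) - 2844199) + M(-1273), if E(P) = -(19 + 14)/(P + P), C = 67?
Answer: -54026129/19 ≈ -2.8435e+6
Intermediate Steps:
M(c) = 722 (M(c) = 655 + 67 = 722)
E(P) = -33/(2*P)
Y(g) = 8*g (Y(g) = (2*g)*4 = 8*g)
(Y(E(38)) - 2844199) + M(-1273) = (8*(-33/2/38) - 2844199) + 722 = (8*(-33/2*1/38) - 2844199) + 722 = (8*(-33/76) - 2844199) + 722 = (-66/19 - 2844199) + 722 = -54039847/19 + 722 = -54026129/19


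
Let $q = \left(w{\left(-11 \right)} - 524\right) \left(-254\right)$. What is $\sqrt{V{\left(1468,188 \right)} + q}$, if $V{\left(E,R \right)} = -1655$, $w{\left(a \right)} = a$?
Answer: $3 \sqrt{14915} \approx 366.38$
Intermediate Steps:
$q = 135890$ ($q = \left(-11 - 524\right) \left(-254\right) = \left(-535\right) \left(-254\right) = 135890$)
$\sqrt{V{\left(1468,188 \right)} + q} = \sqrt{-1655 + 135890} = \sqrt{134235} = 3 \sqrt{14915}$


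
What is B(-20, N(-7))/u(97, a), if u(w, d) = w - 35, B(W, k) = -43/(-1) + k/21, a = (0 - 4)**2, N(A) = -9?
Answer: 149/217 ≈ 0.68664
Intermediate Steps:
a = 16 (a = (-4)**2 = 16)
B(W, k) = 43 + k/21 (B(W, k) = -43*(-1) + k*(1/21) = 43 + k/21)
u(w, d) = -35 + w
B(-20, N(-7))/u(97, a) = (43 + (1/21)*(-9))/(-35 + 97) = (43 - 3/7)/62 = (298/7)*(1/62) = 149/217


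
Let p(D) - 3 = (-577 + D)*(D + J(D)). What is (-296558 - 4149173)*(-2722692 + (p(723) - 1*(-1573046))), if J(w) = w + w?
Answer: 3703156105339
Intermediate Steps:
J(w) = 2*w
p(D) = 3 + 3*D*(-577 + D) (p(D) = 3 + (-577 + D)*(D + 2*D) = 3 + (-577 + D)*(3*D) = 3 + 3*D*(-577 + D))
(-296558 - 4149173)*(-2722692 + (p(723) - 1*(-1573046))) = (-296558 - 4149173)*(-2722692 + ((3 - 1731*723 + 3*723²) - 1*(-1573046))) = -4445731*(-2722692 + ((3 - 1251513 + 3*522729) + 1573046)) = -4445731*(-2722692 + ((3 - 1251513 + 1568187) + 1573046)) = -4445731*(-2722692 + (316677 + 1573046)) = -4445731*(-2722692 + 1889723) = -4445731*(-832969) = 3703156105339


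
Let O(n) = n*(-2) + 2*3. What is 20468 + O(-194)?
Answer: 20862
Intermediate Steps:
O(n) = 6 - 2*n (O(n) = -2*n + 6 = 6 - 2*n)
20468 + O(-194) = 20468 + (6 - 2*(-194)) = 20468 + (6 + 388) = 20468 + 394 = 20862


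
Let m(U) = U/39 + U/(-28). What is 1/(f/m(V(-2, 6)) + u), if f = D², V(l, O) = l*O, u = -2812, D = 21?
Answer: 11/9199 ≈ 0.0011958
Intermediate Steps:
V(l, O) = O*l
m(U) = -11*U/1092 (m(U) = U*(1/39) + U*(-1/28) = U/39 - U/28 = -11*U/1092)
f = 441 (f = 21² = 441)
1/(f/m(V(-2, 6)) + u) = 1/(441/((-11*(-2)/182)) - 2812) = 1/(441/((-11/1092*(-12))) - 2812) = 1/(441/(11/91) - 2812) = 1/(441*(91/11) - 2812) = 1/(40131/11 - 2812) = 1/(9199/11) = 11/9199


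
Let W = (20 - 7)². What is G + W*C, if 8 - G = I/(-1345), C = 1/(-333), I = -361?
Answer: 3235562/447885 ≈ 7.2241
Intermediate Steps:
C = -1/333 ≈ -0.0030030
G = 10399/1345 (G = 8 - (-361)/(-1345) = 8 - (-361)*(-1)/1345 = 8 - 1*361/1345 = 8 - 361/1345 = 10399/1345 ≈ 7.7316)
W = 169 (W = 13² = 169)
G + W*C = 10399/1345 + 169*(-1/333) = 10399/1345 - 169/333 = 3235562/447885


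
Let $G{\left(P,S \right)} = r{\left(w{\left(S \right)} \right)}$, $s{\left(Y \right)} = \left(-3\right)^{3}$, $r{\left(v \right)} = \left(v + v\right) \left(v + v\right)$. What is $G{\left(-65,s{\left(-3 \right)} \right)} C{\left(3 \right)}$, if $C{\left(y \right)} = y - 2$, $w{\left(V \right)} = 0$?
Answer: $0$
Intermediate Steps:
$r{\left(v \right)} = 4 v^{2}$ ($r{\left(v \right)} = 2 v 2 v = 4 v^{2}$)
$s{\left(Y \right)} = -27$
$G{\left(P,S \right)} = 0$ ($G{\left(P,S \right)} = 4 \cdot 0^{2} = 4 \cdot 0 = 0$)
$C{\left(y \right)} = -2 + y$
$G{\left(-65,s{\left(-3 \right)} \right)} C{\left(3 \right)} = 0 \left(-2 + 3\right) = 0 \cdot 1 = 0$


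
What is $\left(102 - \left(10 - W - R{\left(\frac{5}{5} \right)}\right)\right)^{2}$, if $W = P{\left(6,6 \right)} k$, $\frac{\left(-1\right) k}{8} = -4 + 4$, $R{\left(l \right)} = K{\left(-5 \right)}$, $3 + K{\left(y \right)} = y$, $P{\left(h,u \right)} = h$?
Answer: $7056$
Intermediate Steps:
$K{\left(y \right)} = -3 + y$
$R{\left(l \right)} = -8$ ($R{\left(l \right)} = -3 - 5 = -8$)
$k = 0$ ($k = - 8 \left(-4 + 4\right) = \left(-8\right) 0 = 0$)
$W = 0$ ($W = 6 \cdot 0 = 0$)
$\left(102 - \left(10 - W - R{\left(\frac{5}{5} \right)}\right)\right)^{2} = \left(102 + \left(\left(0 - 8\right) - 10\right)\right)^{2} = \left(102 - 18\right)^{2} = 84^{2} = 7056$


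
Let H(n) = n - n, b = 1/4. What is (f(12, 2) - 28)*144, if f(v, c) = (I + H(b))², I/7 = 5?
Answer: 172368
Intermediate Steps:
I = 35 (I = 7*5 = 35)
b = ¼ ≈ 0.25000
H(n) = 0
f(v, c) = 1225 (f(v, c) = (35 + 0)² = 35² = 1225)
(f(12, 2) - 28)*144 = (1225 - 28)*144 = 1197*144 = 172368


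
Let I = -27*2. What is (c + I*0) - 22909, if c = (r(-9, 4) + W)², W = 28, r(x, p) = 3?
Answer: -21948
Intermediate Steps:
I = -54
c = 961 (c = (3 + 28)² = 31² = 961)
(c + I*0) - 22909 = (961 - 54*0) - 22909 = (961 + 0) - 22909 = 961 - 22909 = -21948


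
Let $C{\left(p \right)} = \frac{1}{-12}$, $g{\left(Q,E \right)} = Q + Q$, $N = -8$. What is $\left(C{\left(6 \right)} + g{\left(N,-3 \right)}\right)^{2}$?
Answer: $\frac{37249}{144} \approx 258.67$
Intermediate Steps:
$g{\left(Q,E \right)} = 2 Q$
$C{\left(p \right)} = - \frac{1}{12}$
$\left(C{\left(6 \right)} + g{\left(N,-3 \right)}\right)^{2} = \left(- \frac{1}{12} + 2 \left(-8\right)\right)^{2} = \left(- \frac{1}{12} - 16\right)^{2} = \left(- \frac{193}{12}\right)^{2} = \frac{37249}{144}$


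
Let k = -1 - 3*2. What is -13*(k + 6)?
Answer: 13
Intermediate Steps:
k = -7 (k = -1 - 1*6 = -1 - 6 = -7)
-13*(k + 6) = -13*(-7 + 6) = -13*(-1) = 13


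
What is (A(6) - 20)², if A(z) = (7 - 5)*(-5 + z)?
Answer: 324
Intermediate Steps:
A(z) = -10 + 2*z (A(z) = 2*(-5 + z) = -10 + 2*z)
(A(6) - 20)² = ((-10 + 2*6) - 20)² = ((-10 + 12) - 20)² = (2 - 20)² = (-18)² = 324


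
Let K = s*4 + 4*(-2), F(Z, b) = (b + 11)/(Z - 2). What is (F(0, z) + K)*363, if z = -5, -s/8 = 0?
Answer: -3993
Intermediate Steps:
s = 0 (s = -8*0 = 0)
F(Z, b) = (11 + b)/(-2 + Z)
K = -8 (K = 0*4 + 4*(-2) = 0 - 8 = -8)
(F(0, z) + K)*363 = ((11 - 5)/(-2 + 0) - 8)*363 = (6/(-2) - 8)*363 = (-½*6 - 8)*363 = (-3 - 8)*363 = -11*363 = -3993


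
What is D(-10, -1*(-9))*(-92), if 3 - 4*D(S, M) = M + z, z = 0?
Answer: 138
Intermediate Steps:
D(S, M) = ¾ - M/4 (D(S, M) = ¾ - (M + 0)/4 = ¾ - M/4)
D(-10, -1*(-9))*(-92) = (¾ - (-1)*(-9)/4)*(-92) = (¾ - ¼*9)*(-92) = (¾ - 9/4)*(-92) = -3/2*(-92) = 138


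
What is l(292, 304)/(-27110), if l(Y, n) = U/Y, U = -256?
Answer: 32/989515 ≈ 3.2339e-5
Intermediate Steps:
l(Y, n) = -256/Y
l(292, 304)/(-27110) = -256/292/(-27110) = -256*1/292*(-1/27110) = -64/73*(-1/27110) = 32/989515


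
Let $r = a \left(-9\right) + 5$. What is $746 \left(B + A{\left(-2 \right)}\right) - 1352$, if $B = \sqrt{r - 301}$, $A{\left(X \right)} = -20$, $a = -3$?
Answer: $-16272 + 746 i \sqrt{269} \approx -16272.0 + 12235.0 i$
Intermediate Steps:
$r = 32$ ($r = \left(-3\right) \left(-9\right) + 5 = 27 + 5 = 32$)
$B = i \sqrt{269}$ ($B = \sqrt{32 - 301} = \sqrt{-269} = i \sqrt{269} \approx 16.401 i$)
$746 \left(B + A{\left(-2 \right)}\right) - 1352 = 746 \left(i \sqrt{269} - 20\right) - 1352 = 746 \left(-20 + i \sqrt{269}\right) - 1352 = \left(-14920 + 746 i \sqrt{269}\right) - 1352 = -16272 + 746 i \sqrt{269}$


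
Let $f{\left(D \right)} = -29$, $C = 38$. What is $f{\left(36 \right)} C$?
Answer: $-1102$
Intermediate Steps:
$f{\left(36 \right)} C = \left(-29\right) 38 = -1102$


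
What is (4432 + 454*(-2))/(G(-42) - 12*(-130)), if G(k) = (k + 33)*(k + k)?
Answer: 881/579 ≈ 1.5216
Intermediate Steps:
G(k) = 2*k*(33 + k) (G(k) = (33 + k)*(2*k) = 2*k*(33 + k))
(4432 + 454*(-2))/(G(-42) - 12*(-130)) = (4432 + 454*(-2))/(2*(-42)*(33 - 42) - 12*(-130)) = (4432 - 908)/(2*(-42)*(-9) + 1560) = 3524/(756 + 1560) = 3524/2316 = 3524*(1/2316) = 881/579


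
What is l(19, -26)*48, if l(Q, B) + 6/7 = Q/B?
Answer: -6936/91 ≈ -76.220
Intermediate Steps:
l(Q, B) = -6/7 + Q/B
l(19, -26)*48 = (-6/7 + 19/(-26))*48 = (-6/7 + 19*(-1/26))*48 = (-6/7 - 19/26)*48 = -289/182*48 = -6936/91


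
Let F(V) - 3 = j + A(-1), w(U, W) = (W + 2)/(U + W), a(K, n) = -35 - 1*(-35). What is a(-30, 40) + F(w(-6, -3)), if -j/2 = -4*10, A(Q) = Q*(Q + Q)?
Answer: 85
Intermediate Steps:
a(K, n) = 0 (a(K, n) = -35 + 35 = 0)
A(Q) = 2*Q² (A(Q) = Q*(2*Q) = 2*Q²)
j = 80 (j = -(-8)*10 = -2*(-40) = 80)
w(U, W) = (2 + W)/(U + W)
F(V) = 85 (F(V) = 3 + (80 + 2*(-1)²) = 3 + (80 + 2*1) = 3 + (80 + 2) = 3 + 82 = 85)
a(-30, 40) + F(w(-6, -3)) = 0 + 85 = 85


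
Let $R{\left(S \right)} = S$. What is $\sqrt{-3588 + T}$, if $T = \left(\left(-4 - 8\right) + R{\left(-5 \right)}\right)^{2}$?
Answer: $i \sqrt{3299} \approx 57.437 i$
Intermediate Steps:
$T = 289$ ($T = \left(\left(-4 - 8\right) - 5\right)^{2} = \left(-12 - 5\right)^{2} = \left(-17\right)^{2} = 289$)
$\sqrt{-3588 + T} = \sqrt{-3588 + 289} = \sqrt{-3299} = i \sqrt{3299}$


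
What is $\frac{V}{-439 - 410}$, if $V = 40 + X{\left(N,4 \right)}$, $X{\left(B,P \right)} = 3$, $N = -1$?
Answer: $- \frac{43}{849} \approx -0.050648$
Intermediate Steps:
$V = 43$ ($V = 40 + 3 = 43$)
$\frac{V}{-439 - 410} = \frac{1}{-439 - 410} \cdot 43 = \frac{1}{-849} \cdot 43 = \left(- \frac{1}{849}\right) 43 = - \frac{43}{849}$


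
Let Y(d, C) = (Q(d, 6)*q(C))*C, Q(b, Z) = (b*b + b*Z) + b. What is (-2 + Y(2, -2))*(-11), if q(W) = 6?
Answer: 2398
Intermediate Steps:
Q(b, Z) = b + b**2 + Z*b (Q(b, Z) = (b**2 + Z*b) + b = b + b**2 + Z*b)
Y(d, C) = 6*C*d*(7 + d) (Y(d, C) = ((d*(1 + 6 + d))*6)*C = ((d*(7 + d))*6)*C = (6*d*(7 + d))*C = 6*C*d*(7 + d))
(-2 + Y(2, -2))*(-11) = (-2 + 6*(-2)*2*(7 + 2))*(-11) = (-2 + 6*(-2)*2*9)*(-11) = (-2 - 216)*(-11) = -218*(-11) = 2398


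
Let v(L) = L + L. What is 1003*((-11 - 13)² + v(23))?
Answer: 623866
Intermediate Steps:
v(L) = 2*L
1003*((-11 - 13)² + v(23)) = 1003*((-11 - 13)² + 2*23) = 1003*((-24)² + 46) = 1003*(576 + 46) = 1003*622 = 623866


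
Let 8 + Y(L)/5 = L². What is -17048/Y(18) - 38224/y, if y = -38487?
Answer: -148933114/15202365 ≈ -9.7967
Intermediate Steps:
Y(L) = -40 + 5*L²
-17048/Y(18) - 38224/y = -17048/(-40 + 5*18²) - 38224/(-38487) = -17048/(-40 + 5*324) - 38224*(-1/38487) = -17048/(-40 + 1620) + 38224/38487 = -17048/1580 + 38224/38487 = -17048*1/1580 + 38224/38487 = -4262/395 + 38224/38487 = -148933114/15202365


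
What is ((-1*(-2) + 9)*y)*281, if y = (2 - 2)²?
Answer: 0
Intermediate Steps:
y = 0 (y = 0² = 0)
((-1*(-2) + 9)*y)*281 = ((-1*(-2) + 9)*0)*281 = ((2 + 9)*0)*281 = (11*0)*281 = 0*281 = 0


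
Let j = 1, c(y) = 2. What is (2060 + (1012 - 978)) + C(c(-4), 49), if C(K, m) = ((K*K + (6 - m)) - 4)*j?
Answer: 2051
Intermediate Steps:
C(K, m) = 2 + K² - m (C(K, m) = ((K*K + (6 - m)) - 4)*1 = ((K² + (6 - m)) - 4)*1 = ((6 + K² - m) - 4)*1 = (2 + K² - m)*1 = 2 + K² - m)
(2060 + (1012 - 978)) + C(c(-4), 49) = (2060 + (1012 - 978)) + (2 + 2² - 1*49) = (2060 + 34) + (2 + 4 - 49) = 2094 - 43 = 2051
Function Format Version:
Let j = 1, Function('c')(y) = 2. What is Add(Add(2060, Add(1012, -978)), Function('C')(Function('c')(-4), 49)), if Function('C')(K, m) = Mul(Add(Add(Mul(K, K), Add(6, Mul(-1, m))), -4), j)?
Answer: 2051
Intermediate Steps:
Function('C')(K, m) = Add(2, Pow(K, 2), Mul(-1, m)) (Function('C')(K, m) = Mul(Add(Add(Mul(K, K), Add(6, Mul(-1, m))), -4), 1) = Mul(Add(Add(Pow(K, 2), Add(6, Mul(-1, m))), -4), 1) = Mul(Add(Add(6, Pow(K, 2), Mul(-1, m)), -4), 1) = Mul(Add(2, Pow(K, 2), Mul(-1, m)), 1) = Add(2, Pow(K, 2), Mul(-1, m)))
Add(Add(2060, Add(1012, -978)), Function('C')(Function('c')(-4), 49)) = Add(Add(2060, Add(1012, -978)), Add(2, Pow(2, 2), Mul(-1, 49))) = Add(Add(2060, 34), Add(2, 4, -49)) = Add(2094, -43) = 2051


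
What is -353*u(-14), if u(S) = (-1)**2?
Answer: -353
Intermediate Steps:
u(S) = 1
-353*u(-14) = -353*1 = -353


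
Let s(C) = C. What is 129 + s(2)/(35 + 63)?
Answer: 6322/49 ≈ 129.02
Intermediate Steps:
129 + s(2)/(35 + 63) = 129 + 2/(35 + 63) = 129 + 2/98 = 129 + 2*(1/98) = 129 + 1/49 = 6322/49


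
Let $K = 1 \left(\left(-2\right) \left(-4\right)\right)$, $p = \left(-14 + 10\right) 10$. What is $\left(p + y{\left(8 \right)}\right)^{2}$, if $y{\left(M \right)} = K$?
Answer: $1024$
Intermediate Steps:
$p = -40$ ($p = \left(-4\right) 10 = -40$)
$K = 8$ ($K = 1 \cdot 8 = 8$)
$y{\left(M \right)} = 8$
$\left(p + y{\left(8 \right)}\right)^{2} = \left(-40 + 8\right)^{2} = \left(-32\right)^{2} = 1024$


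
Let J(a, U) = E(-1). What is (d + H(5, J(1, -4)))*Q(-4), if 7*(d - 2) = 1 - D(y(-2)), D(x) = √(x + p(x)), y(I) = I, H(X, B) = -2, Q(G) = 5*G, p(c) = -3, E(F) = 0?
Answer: -20/7 + 20*I*√5/7 ≈ -2.8571 + 6.3888*I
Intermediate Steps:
J(a, U) = 0
D(x) = √(-3 + x) (D(x) = √(x - 3) = √(-3 + x))
d = 15/7 - I*√5/7 (d = 2 + (1 - √(-3 - 2))/7 = 2 + (1 - √(-5))/7 = 2 + (1 - I*√5)/7 = 2 + (⅐ - I*√5/7) = 15/7 - I*√5/7 ≈ 2.1429 - 0.31944*I)
(d + H(5, J(1, -4)))*Q(-4) = ((15/7 - I*√5/7) - 2)*(5*(-4)) = (⅐ - I*√5/7)*(-20) = -20/7 + 20*I*√5/7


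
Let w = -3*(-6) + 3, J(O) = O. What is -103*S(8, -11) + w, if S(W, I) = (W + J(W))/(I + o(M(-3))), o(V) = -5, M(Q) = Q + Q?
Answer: 124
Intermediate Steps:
M(Q) = 2*Q
S(W, I) = 2*W/(-5 + I) (S(W, I) = (W + W)/(I - 5) = (2*W)/(-5 + I) = 2*W/(-5 + I))
w = 21 (w = 18 + 3 = 21)
-103*S(8, -11) + w = -206*8/(-5 - 11) + 21 = -206*8/(-16) + 21 = -206*8*(-1)/16 + 21 = -103*(-1) + 21 = 103 + 21 = 124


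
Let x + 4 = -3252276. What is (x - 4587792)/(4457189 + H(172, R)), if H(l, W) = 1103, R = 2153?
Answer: -1960018/1114573 ≈ -1.7585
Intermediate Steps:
x = -3252280 (x = -4 - 3252276 = -3252280)
(x - 4587792)/(4457189 + H(172, R)) = (-3252280 - 4587792)/(4457189 + 1103) = -7840072/4458292 = -7840072*1/4458292 = -1960018/1114573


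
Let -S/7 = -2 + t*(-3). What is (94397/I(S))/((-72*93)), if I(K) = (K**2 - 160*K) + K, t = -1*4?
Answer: -94397/107336880 ≈ -0.00087945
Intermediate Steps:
t = -4
S = -70 (S = -7*(-2 - 4*(-3)) = -7*(-2 + 12) = -7*10 = -70)
I(K) = K**2 - 159*K
(94397/I(S))/((-72*93)) = (94397/((-70*(-159 - 70))))/((-72*93)) = (94397/((-70*(-229))))/(-6696) = (94397/16030)*(-1/6696) = -94397/107336880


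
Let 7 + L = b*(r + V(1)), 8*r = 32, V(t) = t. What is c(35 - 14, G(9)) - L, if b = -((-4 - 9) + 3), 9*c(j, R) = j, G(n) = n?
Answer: -122/3 ≈ -40.667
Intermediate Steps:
r = 4 (r = (1/8)*32 = 4)
c(j, R) = j/9
b = 10 (b = -(-13 + 3) = -1*(-10) = 10)
L = 43 (L = -7 + 10*(4 + 1) = -7 + 10*5 = -7 + 50 = 43)
c(35 - 14, G(9)) - L = (35 - 14)/9 - 1*43 = (1/9)*21 - 43 = 7/3 - 43 = -122/3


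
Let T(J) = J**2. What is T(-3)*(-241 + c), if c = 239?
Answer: -18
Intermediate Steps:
T(-3)*(-241 + c) = (-3)**2*(-241 + 239) = 9*(-2) = -18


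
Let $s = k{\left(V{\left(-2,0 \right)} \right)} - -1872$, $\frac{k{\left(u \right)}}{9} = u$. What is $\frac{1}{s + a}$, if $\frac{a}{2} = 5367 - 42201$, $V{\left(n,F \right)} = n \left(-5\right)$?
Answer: $- \frac{1}{71706} \approx -1.3946 \cdot 10^{-5}$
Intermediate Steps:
$V{\left(n,F \right)} = - 5 n$
$k{\left(u \right)} = 9 u$
$s = 1962$ ($s = 9 \left(\left(-5\right) \left(-2\right)\right) - -1872 = 9 \cdot 10 + 1872 = 90 + 1872 = 1962$)
$a = -73668$ ($a = 2 \left(5367 - 42201\right) = 2 \left(-36834\right) = -73668$)
$\frac{1}{s + a} = \frac{1}{1962 - 73668} = \frac{1}{-71706} = - \frac{1}{71706}$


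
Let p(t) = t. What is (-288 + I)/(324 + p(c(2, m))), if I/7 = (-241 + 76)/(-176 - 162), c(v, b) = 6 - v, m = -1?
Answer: -96189/110864 ≈ -0.86763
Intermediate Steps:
I = 1155/338 (I = 7*((-241 + 76)/(-176 - 162)) = 7*(-165/(-338)) = 7*(-165*(-1/338)) = 7*(165/338) = 1155/338 ≈ 3.4172)
(-288 + I)/(324 + p(c(2, m))) = (-288 + 1155/338)/(324 + (6 - 1*2)) = -96189/(338*(324 + (6 - 2))) = -96189/(338*(324 + 4)) = -96189/338/328 = -96189/338*1/328 = -96189/110864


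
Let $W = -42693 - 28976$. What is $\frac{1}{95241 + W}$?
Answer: $\frac{1}{23572} \approx 4.2423 \cdot 10^{-5}$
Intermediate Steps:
$W = -71669$ ($W = -42693 - 28976 = -71669$)
$\frac{1}{95241 + W} = \frac{1}{95241 - 71669} = \frac{1}{23572}$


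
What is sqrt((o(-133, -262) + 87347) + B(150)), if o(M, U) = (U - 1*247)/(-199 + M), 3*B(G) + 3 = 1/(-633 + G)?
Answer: sqrt(561514632874531)/80178 ≈ 295.55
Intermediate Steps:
B(G) = -1 + 1/(3*(-633 + G))
o(M, U) = (-247 + U)/(-199 + M) (o(M, U) = (U - 247)/(-199 + M) = (-247 + U)/(-199 + M))
sqrt((o(-133, -262) + 87347) + B(150)) = sqrt(((-247 - 262)/(-199 - 133) + 87347) + (1900/3 - 1*150)/(-633 + 150)) = sqrt((-509/(-332) + 87347) + (1900/3 - 150)/(-483)) = sqrt((-1/332*(-509) + 87347) - 1/483*1450/3) = sqrt((509/332 + 87347) - 1450/1449) = sqrt(28999713/332 - 1450/1449) = sqrt(42020102737/481068) = sqrt(561514632874531)/80178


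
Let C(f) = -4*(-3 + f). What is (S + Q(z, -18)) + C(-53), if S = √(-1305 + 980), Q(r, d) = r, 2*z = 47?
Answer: 495/2 + 5*I*√13 ≈ 247.5 + 18.028*I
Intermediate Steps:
z = 47/2 (z = (½)*47 = 47/2 ≈ 23.500)
S = 5*I*√13 (S = √(-325) = 5*I*√13 ≈ 18.028*I)
C(f) = 12 - 4*f
(S + Q(z, -18)) + C(-53) = (5*I*√13 + 47/2) + (12 - 4*(-53)) = (47/2 + 5*I*√13) + (12 + 212) = (47/2 + 5*I*√13) + 224 = 495/2 + 5*I*√13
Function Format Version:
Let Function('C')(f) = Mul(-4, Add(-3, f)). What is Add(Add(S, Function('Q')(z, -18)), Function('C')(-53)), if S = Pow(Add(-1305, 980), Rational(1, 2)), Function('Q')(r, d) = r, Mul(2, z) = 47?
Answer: Add(Rational(495, 2), Mul(5, I, Pow(13, Rational(1, 2)))) ≈ Add(247.50, Mul(18.028, I))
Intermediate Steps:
z = Rational(47, 2) (z = Mul(Rational(1, 2), 47) = Rational(47, 2) ≈ 23.500)
S = Mul(5, I, Pow(13, Rational(1, 2))) (S = Pow(-325, Rational(1, 2)) = Mul(5, I, Pow(13, Rational(1, 2))) ≈ Mul(18.028, I))
Function('C')(f) = Add(12, Mul(-4, f))
Add(Add(S, Function('Q')(z, -18)), Function('C')(-53)) = Add(Add(Mul(5, I, Pow(13, Rational(1, 2))), Rational(47, 2)), Add(12, Mul(-4, -53))) = Add(Add(Rational(47, 2), Mul(5, I, Pow(13, Rational(1, 2)))), Add(12, 212)) = Add(Add(Rational(47, 2), Mul(5, I, Pow(13, Rational(1, 2)))), 224) = Add(Rational(495, 2), Mul(5, I, Pow(13, Rational(1, 2))))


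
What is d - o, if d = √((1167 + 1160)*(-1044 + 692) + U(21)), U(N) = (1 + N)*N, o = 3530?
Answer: -3530 + I*√818642 ≈ -3530.0 + 904.79*I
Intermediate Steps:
U(N) = N*(1 + N)
d = I*√818642 (d = √((1167 + 1160)*(-1044 + 692) + 21*(1 + 21)) = √(2327*(-352) + 21*22) = √(-819104 + 462) = √(-818642) = I*√818642 ≈ 904.79*I)
d - o = I*√818642 - 1*3530 = I*√818642 - 3530 = -3530 + I*√818642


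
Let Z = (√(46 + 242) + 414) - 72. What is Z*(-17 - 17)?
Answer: -11628 - 408*√2 ≈ -12205.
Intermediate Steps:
Z = 342 + 12*√2 (Z = (√288 + 414) - 72 = (12*√2 + 414) - 72 = (414 + 12*√2) - 72 = 342 + 12*√2 ≈ 358.97)
Z*(-17 - 17) = (342 + 12*√2)*(-17 - 17) = (342 + 12*√2)*(-34) = -11628 - 408*√2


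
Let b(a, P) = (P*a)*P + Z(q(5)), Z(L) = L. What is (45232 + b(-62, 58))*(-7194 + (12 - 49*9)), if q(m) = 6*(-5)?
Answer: 1245339018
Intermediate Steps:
q(m) = -30
b(a, P) = -30 + a*P**2 (b(a, P) = (P*a)*P - 30 = a*P**2 - 30 = -30 + a*P**2)
(45232 + b(-62, 58))*(-7194 + (12 - 49*9)) = (45232 + (-30 - 62*58**2))*(-7194 + (12 - 49*9)) = (45232 + (-30 - 62*3364))*(-7194 + (12 - 441)) = (45232 + (-30 - 208568))*(-7194 - 429) = (45232 - 208598)*(-7623) = -163366*(-7623) = 1245339018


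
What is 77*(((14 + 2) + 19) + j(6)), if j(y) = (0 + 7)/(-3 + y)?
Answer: 8624/3 ≈ 2874.7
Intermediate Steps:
j(y) = 7/(-3 + y)
77*(((14 + 2) + 19) + j(6)) = 77*(((14 + 2) + 19) + 7/(-3 + 6)) = 77*((16 + 19) + 7/3) = 77*(35 + 7*(⅓)) = 77*(35 + 7/3) = 77*(112/3) = 8624/3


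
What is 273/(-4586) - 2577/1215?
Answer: -4049939/1857330 ≈ -2.1805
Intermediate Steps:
273/(-4586) - 2577/1215 = 273*(-1/4586) - 2577*1/1215 = -273/4586 - 859/405 = -4049939/1857330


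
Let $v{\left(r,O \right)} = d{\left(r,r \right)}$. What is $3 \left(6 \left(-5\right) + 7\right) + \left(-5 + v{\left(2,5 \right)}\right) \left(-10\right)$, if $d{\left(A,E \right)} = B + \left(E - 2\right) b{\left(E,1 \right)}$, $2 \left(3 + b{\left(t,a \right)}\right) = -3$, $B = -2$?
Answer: $1$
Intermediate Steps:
$b{\left(t,a \right)} = - \frac{9}{2}$ ($b{\left(t,a \right)} = -3 + \frac{1}{2} \left(-3\right) = -3 - \frac{3}{2} = - \frac{9}{2}$)
$d{\left(A,E \right)} = 7 - \frac{9 E}{2}$ ($d{\left(A,E \right)} = -2 + \left(E - 2\right) \left(- \frac{9}{2}\right) = -2 + \left(-2 + E\right) \left(- \frac{9}{2}\right) = -2 - \left(-9 + \frac{9 E}{2}\right) = 7 - \frac{9 E}{2}$)
$v{\left(r,O \right)} = 7 - \frac{9 r}{2}$
$3 \left(6 \left(-5\right) + 7\right) + \left(-5 + v{\left(2,5 \right)}\right) \left(-10\right) = 3 \left(6 \left(-5\right) + 7\right) + \left(-5 + \left(7 - 9\right)\right) \left(-10\right) = 3 \left(-30 + 7\right) + \left(-5 + \left(7 - 9\right)\right) \left(-10\right) = 3 \left(-23\right) + \left(-5 - 2\right) \left(-10\right) = -69 - -70 = -69 + 70 = 1$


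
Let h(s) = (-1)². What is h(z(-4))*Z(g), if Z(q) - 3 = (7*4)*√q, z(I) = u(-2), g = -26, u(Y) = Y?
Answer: 3 + 28*I*√26 ≈ 3.0 + 142.77*I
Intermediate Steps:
z(I) = -2
Z(q) = 3 + 28*√q (Z(q) = 3 + (7*4)*√q = 3 + 28*√q)
h(s) = 1
h(z(-4))*Z(g) = 1*(3 + 28*√(-26)) = 1*(3 + 28*(I*√26)) = 1*(3 + 28*I*√26) = 3 + 28*I*√26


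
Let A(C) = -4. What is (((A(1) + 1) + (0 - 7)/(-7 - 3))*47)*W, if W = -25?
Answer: 5405/2 ≈ 2702.5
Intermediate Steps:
(((A(1) + 1) + (0 - 7)/(-7 - 3))*47)*W = (((-4 + 1) + (0 - 7)/(-7 - 3))*47)*(-25) = ((-3 - 7/(-10))*47)*(-25) = ((-3 - 7*(-1/10))*47)*(-25) = ((-3 + 7/10)*47)*(-25) = -23/10*47*(-25) = -1081/10*(-25) = 5405/2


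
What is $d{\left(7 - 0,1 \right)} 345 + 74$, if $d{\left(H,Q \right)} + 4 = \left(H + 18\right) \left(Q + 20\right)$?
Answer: $179819$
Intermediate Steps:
$d{\left(H,Q \right)} = -4 + \left(18 + H\right) \left(20 + Q\right)$ ($d{\left(H,Q \right)} = -4 + \left(H + 18\right) \left(Q + 20\right) = -4 + \left(18 + H\right) \left(20 + Q\right)$)
$d{\left(7 - 0,1 \right)} 345 + 74 = \left(356 + 18 \cdot 1 + 20 \left(7 - 0\right) + \left(7 - 0\right) 1\right) 345 + 74 = \left(356 + 18 + 20 \left(7 + 0\right) + \left(7 + 0\right) 1\right) 345 + 74 = \left(356 + 18 + 20 \cdot 7 + 7 \cdot 1\right) 345 + 74 = \left(356 + 18 + 140 + 7\right) 345 + 74 = 521 \cdot 345 + 74 = 179745 + 74 = 179819$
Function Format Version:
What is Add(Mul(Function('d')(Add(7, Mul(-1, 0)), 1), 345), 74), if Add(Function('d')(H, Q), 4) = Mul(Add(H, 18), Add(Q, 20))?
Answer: 179819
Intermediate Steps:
Function('d')(H, Q) = Add(-4, Mul(Add(18, H), Add(20, Q))) (Function('d')(H, Q) = Add(-4, Mul(Add(H, 18), Add(Q, 20))) = Add(-4, Mul(Add(18, H), Add(20, Q))))
Add(Mul(Function('d')(Add(7, Mul(-1, 0)), 1), 345), 74) = Add(Mul(Add(356, Mul(18, 1), Mul(20, Add(7, Mul(-1, 0))), Mul(Add(7, Mul(-1, 0)), 1)), 345), 74) = Add(Mul(Add(356, 18, Mul(20, Add(7, 0)), Mul(Add(7, 0), 1)), 345), 74) = Add(Mul(Add(356, 18, Mul(20, 7), Mul(7, 1)), 345), 74) = Add(Mul(Add(356, 18, 140, 7), 345), 74) = Add(Mul(521, 345), 74) = Add(179745, 74) = 179819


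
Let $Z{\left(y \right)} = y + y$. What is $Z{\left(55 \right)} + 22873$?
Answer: $22983$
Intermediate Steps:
$Z{\left(y \right)} = 2 y$
$Z{\left(55 \right)} + 22873 = 2 \cdot 55 + 22873 = 110 + 22873 = 22983$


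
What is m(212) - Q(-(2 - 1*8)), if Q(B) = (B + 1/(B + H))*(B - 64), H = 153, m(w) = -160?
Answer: 29950/159 ≈ 188.36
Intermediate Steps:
Q(B) = (-64 + B)*(B + 1/(153 + B)) (Q(B) = (B + 1/(B + 153))*(B - 64) = (B + 1/(153 + B))*(-64 + B) = (-64 + B)*(B + 1/(153 + B)))
m(212) - Q(-(2 - 1*8)) = -160 - (-64 + (-(2 - 1*8))³ - (-9791)*(2 - 1*8) + 89*(-(2 - 1*8))²)/(153 - (2 - 1*8)) = -160 - (-64 + (-(2 - 8))³ - (-9791)*(2 - 8) + 89*(-(2 - 8))²)/(153 - (2 - 8)) = -160 - (-64 + (-1*(-6))³ - (-9791)*(-6) + 89*(-1*(-6))²)/(153 - 1*(-6)) = -160 - (-64 + 6³ - 9791*6 + 89*6²)/(153 + 6) = -160 - (-64 + 216 - 58746 + 89*36)/159 = -160 - (-64 + 216 - 58746 + 3204)/159 = -160 - (-55390)/159 = -160 - 1*(-55390/159) = -160 + 55390/159 = 29950/159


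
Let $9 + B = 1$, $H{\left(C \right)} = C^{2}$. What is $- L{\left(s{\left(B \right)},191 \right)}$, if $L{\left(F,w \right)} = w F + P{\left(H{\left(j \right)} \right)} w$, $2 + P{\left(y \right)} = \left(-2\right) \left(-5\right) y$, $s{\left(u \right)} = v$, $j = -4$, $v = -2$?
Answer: $-29796$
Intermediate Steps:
$B = -8$ ($B = -9 + 1 = -8$)
$s{\left(u \right)} = -2$
$P{\left(y \right)} = -2 + 10 y$ ($P{\left(y \right)} = -2 + \left(-2\right) \left(-5\right) y = -2 + 10 y$)
$L{\left(F,w \right)} = 158 w + F w$ ($L{\left(F,w \right)} = w F + \left(-2 + 10 \left(-4\right)^{2}\right) w = F w + \left(-2 + 10 \cdot 16\right) w = F w + \left(-2 + 160\right) w = F w + 158 w = 158 w + F w$)
$- L{\left(s{\left(B \right)},191 \right)} = - 191 \left(158 - 2\right) = - 191 \cdot 156 = \left(-1\right) 29796 = -29796$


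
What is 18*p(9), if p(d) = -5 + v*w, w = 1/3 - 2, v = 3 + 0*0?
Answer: -180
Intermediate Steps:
v = 3 (v = 3 + 0 = 3)
w = -5/3 (w = ⅓ - 2 = -5/3 ≈ -1.6667)
p(d) = -10 (p(d) = -5 + 3*(-5/3) = -5 - 5 = -10)
18*p(9) = 18*(-10) = -180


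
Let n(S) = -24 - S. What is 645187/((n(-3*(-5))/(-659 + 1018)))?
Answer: -231622133/39 ≈ -5.9390e+6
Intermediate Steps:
645187/((n(-3*(-5))/(-659 + 1018))) = 645187/(((-24 - (-3)*(-5))/(-659 + 1018))) = 645187/(((-24 - 1*15)/359)) = 645187/(((-24 - 15)*(1/359))) = 645187/((-39*1/359)) = 645187/(-39/359) = 645187*(-359/39) = -231622133/39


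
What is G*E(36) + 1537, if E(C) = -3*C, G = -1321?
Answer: 144205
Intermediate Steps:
G*E(36) + 1537 = -(-3963)*36 + 1537 = -1321*(-108) + 1537 = 142668 + 1537 = 144205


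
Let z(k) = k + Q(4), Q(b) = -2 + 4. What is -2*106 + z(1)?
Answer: -209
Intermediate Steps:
Q(b) = 2
z(k) = 2 + k (z(k) = k + 2 = 2 + k)
-2*106 + z(1) = -2*106 + (2 + 1) = -212 + 3 = -209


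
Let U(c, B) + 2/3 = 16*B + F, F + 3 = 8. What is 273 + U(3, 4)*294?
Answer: 20363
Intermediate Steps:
F = 5 (F = -3 + 8 = 5)
U(c, B) = 13/3 + 16*B (U(c, B) = -2/3 + (16*B + 5) = -2/3 + (5 + 16*B) = 13/3 + 16*B)
273 + U(3, 4)*294 = 273 + (13/3 + 16*4)*294 = 273 + (13/3 + 64)*294 = 273 + (205/3)*294 = 273 + 20090 = 20363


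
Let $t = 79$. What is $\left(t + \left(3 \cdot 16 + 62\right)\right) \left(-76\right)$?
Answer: $-14364$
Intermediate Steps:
$\left(t + \left(3 \cdot 16 + 62\right)\right) \left(-76\right) = \left(79 + \left(3 \cdot 16 + 62\right)\right) \left(-76\right) = \left(79 + \left(48 + 62\right)\right) \left(-76\right) = \left(79 + 110\right) \left(-76\right) = 189 \left(-76\right) = -14364$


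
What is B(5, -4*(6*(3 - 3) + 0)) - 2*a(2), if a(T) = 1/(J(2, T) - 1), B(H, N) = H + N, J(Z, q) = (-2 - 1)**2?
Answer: 19/4 ≈ 4.7500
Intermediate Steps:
J(Z, q) = 9 (J(Z, q) = (-3)**2 = 9)
a(T) = 1/8 (a(T) = 1/(9 - 1) = 1/8)
B(5, -4*(6*(3 - 3) + 0)) - 2*a(2) = (5 - 4*(6*(3 - 3) + 0)) - 2*1/8 = (5 - 4*(6*0 + 0)) - 1/4 = (5 - 4*(0 + 0)) - 1/4 = (5 - 4*0) - 1/4 = (5 + 0) - 1/4 = 5 - 1/4 = 19/4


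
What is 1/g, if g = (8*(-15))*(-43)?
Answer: 1/5160 ≈ 0.00019380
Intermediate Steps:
g = 5160 (g = -120*(-43) = 5160)
1/g = 1/5160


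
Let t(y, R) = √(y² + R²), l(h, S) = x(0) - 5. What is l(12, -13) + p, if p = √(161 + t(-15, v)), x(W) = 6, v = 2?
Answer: 1 + √(161 + √229) ≈ 14.271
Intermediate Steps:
l(h, S) = 1 (l(h, S) = 6 - 5 = 1)
t(y, R) = √(R² + y²)
p = √(161 + √229) (p = √(161 + √(2² + (-15)²)) = √(161 + √(4 + 225)) = √(161 + √229) ≈ 13.271)
l(12, -13) + p = 1 + √(161 + √229)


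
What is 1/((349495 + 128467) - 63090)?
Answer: 1/414872 ≈ 2.4104e-6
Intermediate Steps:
1/((349495 + 128467) - 63090) = 1/(477962 - 63090) = 1/414872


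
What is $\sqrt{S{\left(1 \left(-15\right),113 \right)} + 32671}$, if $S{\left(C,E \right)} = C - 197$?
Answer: $\sqrt{32459} \approx 180.16$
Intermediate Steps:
$S{\left(C,E \right)} = -197 + C$
$\sqrt{S{\left(1 \left(-15\right),113 \right)} + 32671} = \sqrt{\left(-197 + 1 \left(-15\right)\right) + 32671} = \sqrt{\left(-197 - 15\right) + 32671} = \sqrt{-212 + 32671} = \sqrt{32459}$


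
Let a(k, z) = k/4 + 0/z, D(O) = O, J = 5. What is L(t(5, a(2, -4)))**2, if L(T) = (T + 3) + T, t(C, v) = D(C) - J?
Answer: 9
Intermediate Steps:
a(k, z) = k/4 (a(k, z) = k*(1/4) + 0 = k/4 + 0 = k/4)
t(C, v) = -5 + C (t(C, v) = C - 1*5 = C - 5 = -5 + C)
L(T) = 3 + 2*T (L(T) = (3 + T) + T = 3 + 2*T)
L(t(5, a(2, -4)))**2 = (3 + 2*(-5 + 5))**2 = (3 + 2*0)**2 = (3 + 0)**2 = 3**2 = 9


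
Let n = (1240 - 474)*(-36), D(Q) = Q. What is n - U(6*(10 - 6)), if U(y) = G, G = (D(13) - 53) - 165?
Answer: -27371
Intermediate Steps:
n = -27576 (n = 766*(-36) = -27576)
G = -205 (G = (13 - 53) - 165 = -40 - 165 = -205)
U(y) = -205
n - U(6*(10 - 6)) = -27576 - 1*(-205) = -27576 + 205 = -27371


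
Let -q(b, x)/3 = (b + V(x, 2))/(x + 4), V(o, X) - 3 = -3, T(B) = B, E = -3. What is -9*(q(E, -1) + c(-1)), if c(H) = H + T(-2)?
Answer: 0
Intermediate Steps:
V(o, X) = 0 (V(o, X) = 3 - 3 = 0)
q(b, x) = -3*b/(4 + x) (q(b, x) = -3*(b + 0)/(x + 4) = -3*b/(4 + x))
c(H) = -2 + H (c(H) = H - 2 = -2 + H)
-9*(q(E, -1) + c(-1)) = -9*(-3*(-3)/(4 - 1) + (-2 - 1)) = -9*(-3*(-3)/3 - 3) = -9*(-3*(-3)*1/3 - 3) = -9*(3 - 3) = -9*0 = 0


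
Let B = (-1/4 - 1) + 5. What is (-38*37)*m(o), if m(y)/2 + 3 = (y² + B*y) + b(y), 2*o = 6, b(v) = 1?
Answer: -51319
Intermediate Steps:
B = 15/4 (B = (-1*¼ - 1) + 5 = (-¼ - 1) + 5 = -5/4 + 5 = 15/4 ≈ 3.7500)
o = 3 (o = (½)*6 = 3)
m(y) = -4 + 2*y² + 15*y/2 (m(y) = -6 + 2*((y² + 15*y/4) + 1) = -6 + 2*(1 + y² + 15*y/4) = -6 + (2 + 2*y² + 15*y/2) = -4 + 2*y² + 15*y/2)
(-38*37)*m(o) = (-38*37)*(-4 + 2*3² + (15/2)*3) = -1406*(-4 + 2*9 + 45/2) = -1406*(-4 + 18 + 45/2) = -1406*73/2 = -51319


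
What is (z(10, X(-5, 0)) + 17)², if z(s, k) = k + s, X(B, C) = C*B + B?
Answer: 484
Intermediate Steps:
X(B, C) = B + B*C (X(B, C) = B*C + B = B + B*C)
(z(10, X(-5, 0)) + 17)² = ((-5*(1 + 0) + 10) + 17)² = ((-5*1 + 10) + 17)² = ((-5 + 10) + 17)² = (5 + 17)² = 22² = 484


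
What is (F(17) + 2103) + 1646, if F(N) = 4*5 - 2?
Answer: 3767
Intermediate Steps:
F(N) = 18 (F(N) = 20 - 2 = 18)
(F(17) + 2103) + 1646 = (18 + 2103) + 1646 = 2121 + 1646 = 3767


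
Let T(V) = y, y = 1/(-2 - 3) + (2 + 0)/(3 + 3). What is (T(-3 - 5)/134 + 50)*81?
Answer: 1356777/335 ≈ 4050.1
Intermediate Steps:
y = 2/15 (y = 1/(-5) + 2/6 = -1/5 + 2*(1/6) = -1/5 + 1/3 = 2/15 ≈ 0.13333)
T(V) = 2/15
(T(-3 - 5)/134 + 50)*81 = ((2/15)/134 + 50)*81 = ((2/15)*(1/134) + 50)*81 = (1/1005 + 50)*81 = (50251/1005)*81 = 1356777/335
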